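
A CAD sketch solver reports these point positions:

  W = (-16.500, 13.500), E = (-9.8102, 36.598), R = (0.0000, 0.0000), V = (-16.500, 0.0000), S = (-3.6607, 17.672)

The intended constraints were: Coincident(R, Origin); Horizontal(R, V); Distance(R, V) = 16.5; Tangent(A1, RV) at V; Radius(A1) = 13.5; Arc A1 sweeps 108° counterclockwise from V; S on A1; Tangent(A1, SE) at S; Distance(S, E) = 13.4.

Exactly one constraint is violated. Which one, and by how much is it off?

Distance(S, E) = 13.4 — off by 6.50.

R = (0.00, 0.00) ✓; R.y = 0.00, V.y = 0.00 ✓; |RV| = 16.50 ✓; ∠(WV, VR) = 90.00° ✓; |WV| = 13.50 ✓; bearing(W→S) − bearing(W→V) = 108.0° ✓; |WS| = 13.50 ✓; ∠(WS, SE) = 90.00° ✓; |SE| = 19.90 ✗.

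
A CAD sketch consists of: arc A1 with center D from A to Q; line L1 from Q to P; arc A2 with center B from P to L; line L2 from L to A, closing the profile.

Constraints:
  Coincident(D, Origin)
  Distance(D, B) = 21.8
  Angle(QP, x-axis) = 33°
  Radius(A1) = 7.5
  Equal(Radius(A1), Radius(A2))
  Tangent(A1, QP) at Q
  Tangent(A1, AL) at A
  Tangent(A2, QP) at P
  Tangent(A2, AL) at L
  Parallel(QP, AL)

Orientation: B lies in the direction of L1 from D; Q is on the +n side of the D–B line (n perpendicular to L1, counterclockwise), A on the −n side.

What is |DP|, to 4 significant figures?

23.05

The slot axis is L1's direction at 33.0°, so u = (cos 33.0°, sin 33.0°) = (0.8387, 0.5446) and n = (−sin 33.0°, cos 33.0°) = (-0.5446, 0.8387). D is at the origin and B lies 21.8 along u from D, so B = 21.8·u = (18.28, 11.87). Tangency of A1 to both parallel lines with radius 7.5 puts Q and A at D ± 7.5·n: Q = (-4.085, 6.290), A = (4.085, -6.290). Equal radii place P and L the same way about B: P = B + 7.5·n = (14.20, 18.16), L = B − 7.5·n = (22.37, 5.583). Then |DP| = |P − D| = 23.05.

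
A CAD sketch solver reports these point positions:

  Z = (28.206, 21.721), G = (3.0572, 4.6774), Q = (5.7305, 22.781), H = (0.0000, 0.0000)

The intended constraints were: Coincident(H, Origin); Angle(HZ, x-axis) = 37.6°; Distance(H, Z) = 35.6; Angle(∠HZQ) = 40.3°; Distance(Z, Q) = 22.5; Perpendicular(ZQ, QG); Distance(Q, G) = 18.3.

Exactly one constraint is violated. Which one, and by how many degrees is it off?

Perpendicular(ZQ, QG) — off by 5.70°.

H = (0.00, 0.00) ✓; HZ at 37.60° ✓; |HZ| = 35.60 ✓; ∠HZQ = 40.30° ✓; |ZQ| = 22.50 ✓; ∠(ZQ, QG) = 84.30° ✗; |QG| = 18.30 ✓.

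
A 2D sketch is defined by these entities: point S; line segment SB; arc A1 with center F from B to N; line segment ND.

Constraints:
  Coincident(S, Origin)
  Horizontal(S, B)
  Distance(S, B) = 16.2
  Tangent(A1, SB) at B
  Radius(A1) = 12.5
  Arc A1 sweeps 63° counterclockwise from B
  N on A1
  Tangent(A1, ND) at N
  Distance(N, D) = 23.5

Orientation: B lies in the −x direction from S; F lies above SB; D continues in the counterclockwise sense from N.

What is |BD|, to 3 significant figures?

35.3

On A1, B sits at bearing -90° from F; a 63° counterclockwise sweep puts N at bearing -27°, so N = F + 12.5·(cos -27°, sin -27°) = (-5.06, 6.83). A1 meets ND tangentially, so FN is at right angles to ND, so ND runs along (−sin -27°, cos -27°); with |ND| = 23.5, D = (5.61, 27.8). Then |BD| = |D − B| = 35.3.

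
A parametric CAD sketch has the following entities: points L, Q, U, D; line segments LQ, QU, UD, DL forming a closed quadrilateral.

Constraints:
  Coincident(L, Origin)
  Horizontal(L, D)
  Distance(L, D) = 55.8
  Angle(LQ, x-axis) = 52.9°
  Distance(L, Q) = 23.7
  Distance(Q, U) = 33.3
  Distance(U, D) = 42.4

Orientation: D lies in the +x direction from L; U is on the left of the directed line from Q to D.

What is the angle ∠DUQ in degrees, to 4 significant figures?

72.98°

L is at the origin; LD is horizontal with |LD| = 55.8 and D in +x, so D = (55.8, 0). LQ runs at 52.9° with |LQ| = 23.7, so Q = (14.30, 18.90). U is determined by |QU| = 33.3 and |UD| = 42.4 together: it lies at the intersection of circle(Q, 33.3) and circle(D, 42.4). With |QD| = 45.61, the foot of the radical line on QD is 15.25 from Q and the perpendicular offset is √(33.3² − 15.25²) = 29.60. Taking the left-of-QD solution: U = (40.44, 39.52).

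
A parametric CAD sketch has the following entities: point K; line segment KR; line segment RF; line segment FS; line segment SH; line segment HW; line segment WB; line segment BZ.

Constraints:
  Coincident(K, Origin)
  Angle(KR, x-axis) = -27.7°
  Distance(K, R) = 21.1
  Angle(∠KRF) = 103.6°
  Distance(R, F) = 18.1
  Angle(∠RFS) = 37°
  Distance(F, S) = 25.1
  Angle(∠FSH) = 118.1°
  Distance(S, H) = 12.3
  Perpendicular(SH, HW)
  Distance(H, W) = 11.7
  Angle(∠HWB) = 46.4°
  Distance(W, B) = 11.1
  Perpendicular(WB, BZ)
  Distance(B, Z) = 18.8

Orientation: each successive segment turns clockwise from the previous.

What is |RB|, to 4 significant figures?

10.48

SH ⟂ HW, so HW runs at -39.00°; with |HW| = 11.7, W = (21.34, -2.045). ∠HWB = 46.4° gives WB at -172.6° from the x-axis; with |WB| = 11.1, B = (10.33, -3.475). Then |RB| = |B − R| = 10.48.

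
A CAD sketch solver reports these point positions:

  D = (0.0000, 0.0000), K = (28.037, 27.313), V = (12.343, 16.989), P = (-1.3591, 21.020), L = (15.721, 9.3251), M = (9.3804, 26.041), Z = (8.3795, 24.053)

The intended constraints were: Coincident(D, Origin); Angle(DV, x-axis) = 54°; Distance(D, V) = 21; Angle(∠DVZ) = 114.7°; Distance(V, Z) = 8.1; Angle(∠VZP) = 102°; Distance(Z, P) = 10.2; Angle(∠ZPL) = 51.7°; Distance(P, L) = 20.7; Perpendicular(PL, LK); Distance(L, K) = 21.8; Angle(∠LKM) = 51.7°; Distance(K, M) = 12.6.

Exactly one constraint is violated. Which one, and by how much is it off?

Distance(K, M) = 12.6 — off by 6.10.

D = (0.00, 0.00) ✓; DV at 54.00° ✓; |DV| = 21.00 ✓; ∠DVZ = 114.7° ✓; |VZ| = 8.100 ✓; ∠VZP = 102.0° ✓; |ZP| = 10.20 ✓; ∠ZPL = 51.70° ✓; |PL| = 20.70 ✓; ∠(PL, LK) = 90.00° ✓; |LK| = 21.80 ✓; ∠LKM = 51.70° ✓; |KM| = 18.70 ✗.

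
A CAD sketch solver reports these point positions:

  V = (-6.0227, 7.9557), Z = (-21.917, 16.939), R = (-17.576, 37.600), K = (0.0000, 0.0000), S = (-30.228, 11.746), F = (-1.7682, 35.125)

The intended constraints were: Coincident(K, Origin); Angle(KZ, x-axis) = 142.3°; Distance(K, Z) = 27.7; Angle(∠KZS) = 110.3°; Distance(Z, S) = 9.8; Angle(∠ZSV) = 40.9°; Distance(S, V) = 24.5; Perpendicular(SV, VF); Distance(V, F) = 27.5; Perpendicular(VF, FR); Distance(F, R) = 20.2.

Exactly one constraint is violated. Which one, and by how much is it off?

Distance(F, R) = 20.2 — off by 4.20.

K = (0.00, 0.00) ✓; KZ at 142.3° ✓; |KZ| = 27.70 ✓; ∠KZS = 110.3° ✓; |ZS| = 9.800 ✓; ∠ZSV = 40.90° ✓; |SV| = 24.50 ✓; ∠(SV, VF) = 90.00° ✓; |VF| = 27.50 ✓; ∠(VF, FR) = 90.00° ✓; |FR| = 16.00 ✗.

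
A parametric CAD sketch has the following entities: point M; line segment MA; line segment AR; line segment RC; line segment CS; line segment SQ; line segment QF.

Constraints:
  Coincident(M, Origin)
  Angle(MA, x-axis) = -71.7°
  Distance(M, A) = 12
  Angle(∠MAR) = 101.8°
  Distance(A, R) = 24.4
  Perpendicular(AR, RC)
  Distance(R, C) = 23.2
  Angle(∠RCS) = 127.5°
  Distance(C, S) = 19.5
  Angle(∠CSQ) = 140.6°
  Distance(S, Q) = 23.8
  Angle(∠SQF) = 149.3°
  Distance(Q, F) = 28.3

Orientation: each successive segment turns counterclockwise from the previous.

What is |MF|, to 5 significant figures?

36.970

M is at the origin; MA runs at -71.7° with length 12.0, so A = (3.7679, -11.393). ∠MAR = 101.8° gives AR at 6.5000° from the x-axis; with |AR| = 24.4, R = (28.011, -8.6309). The perpendicularity gives RC at right angles to AR, so RC runs at 96.500°; with |RC| = 23.2, C = (25.385, 14.420). ∠RCS = 127.5° gives CS at 149.00° from the x-axis; with |CS| = 19.5, S = (8.6700, 24.463). ∠CSQ = 140.6° gives SQ at -171.60° from the x-axis; with |SQ| = 23.8, Q = (-14.875, 20.986). ∠SQF = 149.3° gives QF at -140.90° from the x-axis; with |QF| = 28.3, F = (-36.837, 3.1383). Then |MF| = |F − M| = 36.970.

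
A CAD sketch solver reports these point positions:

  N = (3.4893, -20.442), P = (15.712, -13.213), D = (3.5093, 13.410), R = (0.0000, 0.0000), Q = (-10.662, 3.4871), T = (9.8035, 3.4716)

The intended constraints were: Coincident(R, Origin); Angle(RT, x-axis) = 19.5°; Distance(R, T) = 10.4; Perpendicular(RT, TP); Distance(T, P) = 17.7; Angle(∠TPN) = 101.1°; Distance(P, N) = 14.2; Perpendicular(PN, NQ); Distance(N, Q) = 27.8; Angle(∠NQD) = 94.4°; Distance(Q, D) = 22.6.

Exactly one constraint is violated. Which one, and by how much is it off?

Distance(Q, D) = 22.6 — off by 5.30.

R = (0.00, 0.00) ✓; RT at 19.50° ✓; |RT| = 10.40 ✓; ∠(RT, TP) = 90.00° ✓; |TP| = 17.70 ✓; ∠TPN = 101.1° ✓; |PN| = 14.20 ✓; ∠(PN, NQ) = 90.00° ✓; |NQ| = 27.80 ✓; ∠NQD = 94.40° ✓; |QD| = 17.30 ✗.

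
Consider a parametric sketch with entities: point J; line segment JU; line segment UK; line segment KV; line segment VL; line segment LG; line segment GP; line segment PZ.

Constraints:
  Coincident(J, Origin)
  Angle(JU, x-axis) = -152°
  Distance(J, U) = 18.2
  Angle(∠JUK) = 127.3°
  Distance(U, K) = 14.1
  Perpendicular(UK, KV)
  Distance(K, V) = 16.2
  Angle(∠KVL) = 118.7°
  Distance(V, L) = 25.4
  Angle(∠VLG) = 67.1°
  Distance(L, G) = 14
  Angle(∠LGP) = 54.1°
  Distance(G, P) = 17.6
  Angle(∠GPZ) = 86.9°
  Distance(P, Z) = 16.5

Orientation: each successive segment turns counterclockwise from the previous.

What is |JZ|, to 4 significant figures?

23.88

J is at the origin; JU runs at -152.0° with length 18.2, so U = (-16.07, -8.544). ∠JUK = 127.3° gives UK at -99.30° from the x-axis; with |UK| = 14.1, K = (-18.35, -22.46). The perpendicularity gives KV at right angles to UK, so KV runs at -9.300°; with |KV| = 16.2, V = (-2.361, -25.08). ∠KVL = 118.7° gives VL at 52.00° from the x-axis; with |VL| = 25.4, L = (13.28, -5.062). ∠VLG = 67.1° gives LG at 164.9° from the x-axis; with |LG| = 14.0, G = (-0.2400, -1.414). ∠LGP = 54.1° gives GP at -69.20° from the x-axis; with |GP| = 17.6, P = (6.010, -17.87). ∠GPZ = 86.9° gives PZ at 23.90° from the x-axis; with |PZ| = 16.5, Z = (21.10, -11.18). Then |JZ| = |Z − J| = 23.88.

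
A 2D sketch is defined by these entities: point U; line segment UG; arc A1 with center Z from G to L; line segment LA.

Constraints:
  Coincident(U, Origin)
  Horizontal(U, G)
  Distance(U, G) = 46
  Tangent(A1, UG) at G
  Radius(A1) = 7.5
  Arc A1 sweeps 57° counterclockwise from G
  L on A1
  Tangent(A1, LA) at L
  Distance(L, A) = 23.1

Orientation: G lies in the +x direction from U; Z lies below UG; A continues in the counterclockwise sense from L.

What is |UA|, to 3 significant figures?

35.4

On A1, G sits at bearing 90° from Z; a 57° counterclockwise sweep puts L at bearing 147°, so L = Z + 7.5·(cos 147°, sin 147°) = (39.7, -3.42). Since A1 is tangent to LA there, ZL ⟂ LA, so LA runs along (−sin 147°, cos 147°); with |LA| = 23.1, A = (27.1, -22.8). Then |UA| = |A − U| = 35.4.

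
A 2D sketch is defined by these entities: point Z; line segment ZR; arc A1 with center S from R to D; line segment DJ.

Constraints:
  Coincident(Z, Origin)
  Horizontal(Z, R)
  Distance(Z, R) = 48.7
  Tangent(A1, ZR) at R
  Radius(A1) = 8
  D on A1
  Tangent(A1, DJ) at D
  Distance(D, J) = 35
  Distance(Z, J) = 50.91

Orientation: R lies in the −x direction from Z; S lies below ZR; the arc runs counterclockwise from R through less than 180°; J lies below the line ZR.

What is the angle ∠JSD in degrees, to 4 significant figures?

77.12°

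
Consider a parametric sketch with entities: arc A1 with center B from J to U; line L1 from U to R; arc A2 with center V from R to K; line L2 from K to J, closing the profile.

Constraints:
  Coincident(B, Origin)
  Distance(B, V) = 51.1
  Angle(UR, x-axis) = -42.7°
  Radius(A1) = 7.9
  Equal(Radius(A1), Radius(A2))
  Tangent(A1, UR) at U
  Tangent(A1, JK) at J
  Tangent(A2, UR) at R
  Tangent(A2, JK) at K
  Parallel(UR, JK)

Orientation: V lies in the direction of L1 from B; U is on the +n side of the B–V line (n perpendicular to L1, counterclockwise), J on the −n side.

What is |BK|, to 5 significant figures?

51.707

Tangency of A1 to both parallel lines with radius 7.9 puts U and J at B ± 7.9·n: U = (5.3575, 5.8058), J = (-5.3575, -5.8058). Equal radii place R and K the same way about V: R = V + 7.9·n = (42.912, -28.848), K = V − 7.9·n = (32.197, -40.460). Then |BK| = |K − B| = 51.707.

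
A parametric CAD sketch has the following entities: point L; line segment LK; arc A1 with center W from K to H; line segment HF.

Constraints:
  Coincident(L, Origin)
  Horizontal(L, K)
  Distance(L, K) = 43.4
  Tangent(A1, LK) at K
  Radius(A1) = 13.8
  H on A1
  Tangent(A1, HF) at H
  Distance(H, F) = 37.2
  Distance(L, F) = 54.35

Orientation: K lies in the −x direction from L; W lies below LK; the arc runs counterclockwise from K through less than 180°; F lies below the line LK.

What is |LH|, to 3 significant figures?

57.8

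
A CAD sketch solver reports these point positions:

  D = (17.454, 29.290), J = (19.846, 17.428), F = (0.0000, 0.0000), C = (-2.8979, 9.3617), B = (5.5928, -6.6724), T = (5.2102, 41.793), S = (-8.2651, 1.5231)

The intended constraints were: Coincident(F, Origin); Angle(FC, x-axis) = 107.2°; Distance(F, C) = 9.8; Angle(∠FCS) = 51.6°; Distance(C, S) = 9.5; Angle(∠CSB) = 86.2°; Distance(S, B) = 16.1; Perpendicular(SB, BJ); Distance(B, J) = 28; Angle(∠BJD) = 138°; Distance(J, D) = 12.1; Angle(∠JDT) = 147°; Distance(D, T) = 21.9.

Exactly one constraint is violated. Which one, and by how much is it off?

Distance(D, T) = 21.9 — off by 4.40.

F = (0.00, 0.00) ✓; FC at 107.2° ✓; |FC| = 9.800 ✓; ∠FCS = 51.60° ✓; |CS| = 9.500 ✓; ∠CSB = 86.20° ✓; |SB| = 16.10 ✓; ∠(SB, BJ) = 90.00° ✓; |BJ| = 28.00 ✓; ∠BJD = 138.0° ✓; |JD| = 12.10 ✓; ∠JDT = 147.0° ✓; |DT| = 17.50 ✗.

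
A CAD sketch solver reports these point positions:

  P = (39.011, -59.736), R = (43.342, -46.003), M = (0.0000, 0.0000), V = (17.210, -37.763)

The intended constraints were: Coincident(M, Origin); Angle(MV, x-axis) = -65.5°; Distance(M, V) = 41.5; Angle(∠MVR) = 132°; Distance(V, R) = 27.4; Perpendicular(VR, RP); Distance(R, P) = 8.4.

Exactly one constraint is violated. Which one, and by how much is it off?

Distance(R, P) = 8.4 — off by 6.00.

M = (0.00, 0.00) ✓; MV at -65.50° ✓; |MV| = 41.50 ✓; ∠MVR = 132.0° ✓; |VR| = 27.40 ✓; ∠(VR, RP) = 90.00° ✓; |RP| = 14.40 ✗.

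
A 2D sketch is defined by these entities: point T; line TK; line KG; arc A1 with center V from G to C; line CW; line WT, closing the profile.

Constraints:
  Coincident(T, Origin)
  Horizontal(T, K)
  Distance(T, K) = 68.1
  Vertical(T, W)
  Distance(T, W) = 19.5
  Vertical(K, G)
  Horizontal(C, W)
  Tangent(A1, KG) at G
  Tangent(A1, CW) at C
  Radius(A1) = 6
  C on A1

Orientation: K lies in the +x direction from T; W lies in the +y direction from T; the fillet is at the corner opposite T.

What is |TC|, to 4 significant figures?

65.09

The virtual corner opposite T is at (68.10, 19.50). The tangent condition forces VG to be normal to KG and tangency of A1 to CW means the radius VC is perpendicular to CW, with radius 6.0, so the center V sits 6.0 in from both sides at V = (62.10, 13.50). That places the tangent points at G = (68.10, 13.50) on KG and C = (62.10, 19.50) on CW. Then |TC| = |C − T| = 65.09.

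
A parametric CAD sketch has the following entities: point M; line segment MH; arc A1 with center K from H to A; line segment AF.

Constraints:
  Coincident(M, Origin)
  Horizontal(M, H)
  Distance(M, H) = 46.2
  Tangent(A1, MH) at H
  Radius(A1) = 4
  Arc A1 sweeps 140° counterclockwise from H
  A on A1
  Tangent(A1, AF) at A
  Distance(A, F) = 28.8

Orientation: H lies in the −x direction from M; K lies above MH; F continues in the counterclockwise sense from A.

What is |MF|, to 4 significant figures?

70.49

M is at the origin; MH is horizontal with |MH| = 46.2 and H on the −x side, so H = (-46.20, 0.000). Tangency of A1 to MH means the radius KH is perpendicular to MH, so K = H + (0, 4) = (-46.20, 4.000). On A1, H sits at bearing -90° from K; a 140° counterclockwise sweep puts A at bearing 50°, so A = K + 4.0·(cos 50°, sin 50°) = (-43.63, 7.064). Since A1 is tangent to AF there, KA ⟂ AF, so AF runs along (−sin 50°, cos 50°); with |AF| = 28.8, F = (-65.69, 25.58). Then |MF| = |F − M| = 70.49.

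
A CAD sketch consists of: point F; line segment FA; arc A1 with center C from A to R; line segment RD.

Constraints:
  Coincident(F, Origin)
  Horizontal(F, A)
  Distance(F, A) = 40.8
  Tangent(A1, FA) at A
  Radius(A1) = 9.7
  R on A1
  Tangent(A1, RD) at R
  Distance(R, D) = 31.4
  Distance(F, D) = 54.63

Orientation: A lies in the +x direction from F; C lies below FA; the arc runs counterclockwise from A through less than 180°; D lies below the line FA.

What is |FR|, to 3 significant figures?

33.0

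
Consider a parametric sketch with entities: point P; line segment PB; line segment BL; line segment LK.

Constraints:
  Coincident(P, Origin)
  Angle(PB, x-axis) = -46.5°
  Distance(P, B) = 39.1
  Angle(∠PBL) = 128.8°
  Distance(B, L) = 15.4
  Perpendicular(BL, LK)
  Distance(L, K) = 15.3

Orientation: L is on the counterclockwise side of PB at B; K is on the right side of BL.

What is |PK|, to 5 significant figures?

60.722

∠PBL = 128.8°, so BL runs at -46.5° + (180° − 128.8°) = 4.7000° from the x-axis; with |BL| = 15.4, L = B + 15.4·(cos 4.7000°, sin 4.7000°) = (42.263, -27.100). BL ⟂ LK; with |LK| = 15.3 on the right of BL, K = L + 15.3·(0.081939, -0.99664) = (43.517, -42.349). Then |PK| = |K − P| = 60.722.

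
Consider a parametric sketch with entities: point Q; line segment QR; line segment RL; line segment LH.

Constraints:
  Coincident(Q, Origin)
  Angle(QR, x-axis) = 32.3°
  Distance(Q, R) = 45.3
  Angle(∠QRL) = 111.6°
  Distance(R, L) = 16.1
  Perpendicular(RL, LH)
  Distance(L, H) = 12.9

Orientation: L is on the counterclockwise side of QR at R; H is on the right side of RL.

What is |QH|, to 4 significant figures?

64.04

∠QRL = 111.6°, so RL runs at 32.3° + (180° − 111.6°) = 100.7° from the x-axis; with |RL| = 16.1, L = R + 16.1·(cos 100.7°, sin 100.7°) = (35.30, 40.03). The perpendicularity gives LH at right angles to RL; with |LH| = 12.9 on the right of RL, H = L + 12.9·(0.9826, 0.1857) = (47.98, 42.42). Then |QH| = |H − Q| = 64.04.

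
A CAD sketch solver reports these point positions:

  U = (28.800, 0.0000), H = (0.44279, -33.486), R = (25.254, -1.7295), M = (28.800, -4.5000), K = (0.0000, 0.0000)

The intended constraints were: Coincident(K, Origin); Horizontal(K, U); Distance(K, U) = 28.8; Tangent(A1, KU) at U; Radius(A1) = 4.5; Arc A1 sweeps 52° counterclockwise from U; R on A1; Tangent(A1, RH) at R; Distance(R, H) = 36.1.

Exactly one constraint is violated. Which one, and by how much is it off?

Distance(R, H) = 36.1 — off by 4.20.

K = (0.00, 0.00) ✓; K.y = 0.00, U.y = 0.00 ✓; |KU| = 28.80 ✓; ∠(MU, UK) = 90.00° ✓; |MU| = 4.500 ✓; bearing(M→R) − bearing(M→U) = 52.00° ✓; |MR| = 4.500 ✓; ∠(MR, RH) = 90.00° ✓; |RH| = 40.30 ✗.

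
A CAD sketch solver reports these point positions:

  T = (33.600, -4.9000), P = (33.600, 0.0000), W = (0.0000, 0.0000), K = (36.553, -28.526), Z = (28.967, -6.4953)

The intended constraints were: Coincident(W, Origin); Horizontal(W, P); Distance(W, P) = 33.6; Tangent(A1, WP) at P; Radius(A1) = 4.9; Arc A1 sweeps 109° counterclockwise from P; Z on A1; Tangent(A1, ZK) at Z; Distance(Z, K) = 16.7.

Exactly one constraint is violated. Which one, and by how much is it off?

Distance(Z, K) = 16.7 — off by 6.60.

W = (0.00, 0.00) ✓; W.y = 0.00, P.y = 0.00 ✓; |WP| = 33.60 ✓; ∠(TP, PW) = 90.00° ✓; |TP| = 4.900 ✓; bearing(T→Z) − bearing(T→P) = 109.0° ✓; |TZ| = 4.900 ✓; ∠(TZ, ZK) = 90.00° ✓; |ZK| = 23.30 ✗.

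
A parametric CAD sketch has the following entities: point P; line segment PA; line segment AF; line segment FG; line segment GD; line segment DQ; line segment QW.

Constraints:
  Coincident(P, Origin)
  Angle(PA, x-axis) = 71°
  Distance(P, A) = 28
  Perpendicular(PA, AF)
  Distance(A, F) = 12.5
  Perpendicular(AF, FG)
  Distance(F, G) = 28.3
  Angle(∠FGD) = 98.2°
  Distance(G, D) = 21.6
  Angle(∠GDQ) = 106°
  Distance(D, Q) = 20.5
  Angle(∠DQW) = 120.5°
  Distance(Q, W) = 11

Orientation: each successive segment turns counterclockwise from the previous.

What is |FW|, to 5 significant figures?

23.717

∠GDQ = 106.0° gives DQ at 46.800° from the x-axis; with |DQ| = 20.5, Q = (21.328, 8.8565). ∠DQW = 120.5° gives QW at 106.30° from the x-axis; with |QW| = 11.0, W = (18.241, 19.414). Then |FW| = |W − F| = 23.717.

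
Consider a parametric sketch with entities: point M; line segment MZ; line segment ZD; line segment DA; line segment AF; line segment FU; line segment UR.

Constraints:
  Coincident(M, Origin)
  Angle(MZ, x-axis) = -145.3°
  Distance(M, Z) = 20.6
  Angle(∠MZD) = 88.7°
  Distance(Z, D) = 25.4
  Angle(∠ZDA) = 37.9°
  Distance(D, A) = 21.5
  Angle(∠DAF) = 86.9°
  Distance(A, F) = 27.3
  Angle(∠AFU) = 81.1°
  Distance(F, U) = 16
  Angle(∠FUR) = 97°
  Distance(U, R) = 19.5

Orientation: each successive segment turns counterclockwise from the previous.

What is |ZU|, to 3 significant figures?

17.7

M is at the origin; MZ runs at -145.3° with length 20.6, so Z = (-16.9, -11.7). ∠MZD = 88.7° gives ZD at -54.0° from the x-axis; with |ZD| = 25.4, D = (-2.01, -32.3). ∠ZDA = 37.9° gives DA at 88.1° from the x-axis; with |DA| = 21.5, A = (-1.29, -10.8). ∠DAF = 86.9° gives AF at -179° from the x-axis; with |AF| = 27.3, F = (-28.6, -11.4). ∠AFU = 81.1° gives FU at -79.9° from the x-axis; with |FU| = 16.0, U = (-25.8, -27.1). Then |ZU| = |U − Z| = 17.7.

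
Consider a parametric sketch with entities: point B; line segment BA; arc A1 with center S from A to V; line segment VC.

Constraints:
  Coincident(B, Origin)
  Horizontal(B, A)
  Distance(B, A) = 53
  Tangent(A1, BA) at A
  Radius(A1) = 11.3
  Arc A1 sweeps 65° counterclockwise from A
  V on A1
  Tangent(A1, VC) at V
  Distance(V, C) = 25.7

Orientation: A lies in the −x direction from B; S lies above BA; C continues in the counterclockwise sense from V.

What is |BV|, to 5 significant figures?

43.254

B is at the origin; B and A share the same y with |BA| = 53.0 and A on the −x side, so A = (-53.000, 0.0000). Since A1 is tangent to BA there, SA ⟂ BA, so S = A + (0, 11.3) = (-53.000, 11.300). On A1, A sits at bearing -90° from S; a 65° counterclockwise sweep puts V at bearing -25°, so V = S + 11.3·(cos -25°, sin -25°) = (-42.759, 6.5244). Then |BV| = |V − B| = 43.254.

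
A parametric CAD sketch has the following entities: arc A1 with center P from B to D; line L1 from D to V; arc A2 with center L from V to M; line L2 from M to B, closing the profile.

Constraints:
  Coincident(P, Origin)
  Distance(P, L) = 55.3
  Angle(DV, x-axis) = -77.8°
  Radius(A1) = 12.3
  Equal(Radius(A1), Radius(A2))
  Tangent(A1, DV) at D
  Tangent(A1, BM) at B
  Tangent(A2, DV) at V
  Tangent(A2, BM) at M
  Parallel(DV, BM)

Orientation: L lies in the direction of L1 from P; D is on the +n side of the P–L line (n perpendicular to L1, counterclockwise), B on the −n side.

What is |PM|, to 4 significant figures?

56.65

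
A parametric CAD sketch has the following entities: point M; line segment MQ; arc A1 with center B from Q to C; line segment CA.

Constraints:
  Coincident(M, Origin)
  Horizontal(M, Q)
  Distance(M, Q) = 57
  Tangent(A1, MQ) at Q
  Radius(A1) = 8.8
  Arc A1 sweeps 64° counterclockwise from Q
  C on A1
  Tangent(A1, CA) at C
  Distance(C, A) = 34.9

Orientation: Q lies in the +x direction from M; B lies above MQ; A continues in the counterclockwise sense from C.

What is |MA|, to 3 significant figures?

88.0

M is at the origin; MQ is horizontal with |MQ| = 57.0 and Q on the +x side, so Q = (57.0, 0.00). Tangency of A1 to MQ means the radius BQ is perpendicular to MQ, so B = Q + (0, 8.8) = (57.0, 8.80). On A1, Q sits at bearing -90° from B; a 64° counterclockwise sweep puts C at bearing -26°, so C = B + 8.8·(cos -26°, sin -26°) = (64.9, 4.94). A1 meets CA tangentially, so BC is at right angles to CA, so CA runs along (−sin -26°, cos -26°); with |CA| = 34.9, A = (80.2, 36.3). Then |MA| = |A − M| = 88.0.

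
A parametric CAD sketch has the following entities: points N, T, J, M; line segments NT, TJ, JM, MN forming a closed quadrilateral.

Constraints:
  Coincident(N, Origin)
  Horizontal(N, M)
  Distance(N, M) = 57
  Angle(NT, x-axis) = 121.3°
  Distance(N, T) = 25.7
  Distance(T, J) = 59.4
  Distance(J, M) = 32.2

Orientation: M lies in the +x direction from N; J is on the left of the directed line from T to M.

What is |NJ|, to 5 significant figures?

54.533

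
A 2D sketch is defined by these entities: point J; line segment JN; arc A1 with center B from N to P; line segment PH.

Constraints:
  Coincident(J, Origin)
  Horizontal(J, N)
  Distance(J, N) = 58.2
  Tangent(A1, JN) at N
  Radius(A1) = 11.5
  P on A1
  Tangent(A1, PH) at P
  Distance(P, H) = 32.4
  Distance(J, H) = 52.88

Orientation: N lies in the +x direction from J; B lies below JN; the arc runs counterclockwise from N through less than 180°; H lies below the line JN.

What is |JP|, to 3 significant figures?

48.0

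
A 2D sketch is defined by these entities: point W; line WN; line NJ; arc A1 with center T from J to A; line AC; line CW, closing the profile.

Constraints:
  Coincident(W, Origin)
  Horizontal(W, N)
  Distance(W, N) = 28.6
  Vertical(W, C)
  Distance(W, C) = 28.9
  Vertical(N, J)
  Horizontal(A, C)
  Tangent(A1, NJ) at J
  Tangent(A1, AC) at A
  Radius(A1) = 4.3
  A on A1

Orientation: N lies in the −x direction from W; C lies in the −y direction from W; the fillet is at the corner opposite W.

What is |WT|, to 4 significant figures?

34.58

W is at the origin; WN is horizontal with |WN| = 28.6 and N on the −x side, so N = (-28.60, 0.000). WC is vertical with |WC| = 28.9 and C on the −y side, so C = (0.000, -28.90). The virtual corner opposite W is at (-28.60, -28.90). Tangency of A1 to NJ means the radius TJ is perpendicular to NJ and tangency of A1 to AC means the radius TA is perpendicular to AC, with radius 4.3, so the center T sits 4.3 in from both sides at T = (-24.30, -24.60). Then |WT| = |T − W| = 34.58.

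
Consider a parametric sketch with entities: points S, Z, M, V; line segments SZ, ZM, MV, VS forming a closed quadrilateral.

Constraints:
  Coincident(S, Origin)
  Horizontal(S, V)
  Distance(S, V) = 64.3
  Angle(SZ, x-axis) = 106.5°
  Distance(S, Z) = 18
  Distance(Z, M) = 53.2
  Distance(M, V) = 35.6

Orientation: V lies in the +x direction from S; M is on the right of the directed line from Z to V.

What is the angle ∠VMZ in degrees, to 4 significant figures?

105.6°

Checks: |ZM| = 53.20 ✓; |MV| = 35.60 ✓.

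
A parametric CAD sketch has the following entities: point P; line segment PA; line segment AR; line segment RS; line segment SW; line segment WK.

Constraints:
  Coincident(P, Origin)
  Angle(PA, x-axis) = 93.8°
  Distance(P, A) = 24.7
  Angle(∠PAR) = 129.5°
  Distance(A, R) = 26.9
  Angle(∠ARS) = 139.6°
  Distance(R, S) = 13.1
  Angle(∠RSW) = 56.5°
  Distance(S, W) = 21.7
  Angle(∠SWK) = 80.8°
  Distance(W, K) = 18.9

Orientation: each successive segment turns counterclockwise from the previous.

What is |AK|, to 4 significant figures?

14.40

∠RSW = 56.5° gives SW at -51.80° from the x-axis; with |SW| = 21.7, W = (-23.12, 22.22). ∠SWK = 80.8° gives WK at 47.40° from the x-axis; with |WK| = 18.9, K = (-10.33, 36.13). Then |AK| = |K − A| = 14.40.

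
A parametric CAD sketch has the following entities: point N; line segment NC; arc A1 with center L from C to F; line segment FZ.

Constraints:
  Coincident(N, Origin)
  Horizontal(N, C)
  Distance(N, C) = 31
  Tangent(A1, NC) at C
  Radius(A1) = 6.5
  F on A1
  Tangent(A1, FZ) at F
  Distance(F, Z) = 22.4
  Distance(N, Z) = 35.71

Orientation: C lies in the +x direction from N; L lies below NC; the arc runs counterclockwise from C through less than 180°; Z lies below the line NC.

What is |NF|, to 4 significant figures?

25.21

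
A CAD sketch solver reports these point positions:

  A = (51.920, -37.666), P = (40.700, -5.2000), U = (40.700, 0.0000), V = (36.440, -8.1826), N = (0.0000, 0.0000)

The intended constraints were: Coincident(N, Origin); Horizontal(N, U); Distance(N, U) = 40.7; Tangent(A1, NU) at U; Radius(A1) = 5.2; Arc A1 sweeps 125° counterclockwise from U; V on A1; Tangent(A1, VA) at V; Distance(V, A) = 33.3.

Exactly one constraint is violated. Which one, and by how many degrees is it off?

Tangent(A1, VA) at V — off by 7.30°.

N = (0.00, 0.00) ✓; N.y = 0.00, U.y = 0.00 ✓; |NU| = 40.70 ✓; ∠(PU, UN) = 90.00° ✓; |PU| = 5.200 ✓; bearing(P→V) − bearing(P→U) = 125.0° ✓; |PV| = 5.200 ✓; ∠(PV, VA) = 97.30° ✗; |VA| = 33.30 ✓.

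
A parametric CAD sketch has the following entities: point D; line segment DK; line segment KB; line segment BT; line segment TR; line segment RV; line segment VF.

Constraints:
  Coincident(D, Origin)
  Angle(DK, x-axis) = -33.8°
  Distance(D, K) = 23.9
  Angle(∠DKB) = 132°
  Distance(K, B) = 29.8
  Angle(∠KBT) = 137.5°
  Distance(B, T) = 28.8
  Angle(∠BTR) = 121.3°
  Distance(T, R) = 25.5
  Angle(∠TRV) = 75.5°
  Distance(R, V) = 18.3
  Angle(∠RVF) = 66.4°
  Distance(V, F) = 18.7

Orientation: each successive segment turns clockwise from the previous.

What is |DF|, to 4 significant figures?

60.12

D is at the origin; DK runs at -33.8° with length 23.9, so K = (19.86, -13.30). ∠DKB = 132.0° gives KB at -81.80° from the x-axis; with |KB| = 29.8, B = (24.11, -42.79). ∠KBT = 137.5° gives BT at -124.3° from the x-axis; with |BT| = 28.8, T = (7.881, -66.58). ∠BTR = 121.3° gives TR at 177.0° from the x-axis; with |TR| = 25.5, R = (-17.58, -65.25). ∠TRV = 75.5° gives RV at 72.50° from the x-axis; with |RV| = 18.3, V = (-12.08, -47.79). ∠RVF = 66.4° gives VF at -41.10° from the x-axis; with |VF| = 18.7, F = (2.011, -60.09). Then |DF| = |F − D| = 60.12.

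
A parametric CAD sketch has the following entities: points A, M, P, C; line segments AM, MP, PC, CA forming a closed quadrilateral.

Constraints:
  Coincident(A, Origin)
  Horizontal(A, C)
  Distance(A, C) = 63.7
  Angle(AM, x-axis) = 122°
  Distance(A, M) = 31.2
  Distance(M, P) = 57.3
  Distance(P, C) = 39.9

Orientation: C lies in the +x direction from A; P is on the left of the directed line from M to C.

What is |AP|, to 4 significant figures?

51.85

A is at the origin; AC is horizontal with |AC| = 63.7 and C in +x, so C = (63.7, 0). AM runs at 122.0° with |AM| = 31.2, so M = (-16.53, 26.46). P is determined by |MP| = 57.3 and |PC| = 39.9 together: it lies at the intersection of circle(M, 57.3) and circle(C, 39.9). With |MC| = 84.48, the foot of the radical line on MC is 52.25 from M and the perpendicular offset is √(57.3² − 52.25²) = 23.52. Taking the left-of-MC solution: P = (40.45, 32.43).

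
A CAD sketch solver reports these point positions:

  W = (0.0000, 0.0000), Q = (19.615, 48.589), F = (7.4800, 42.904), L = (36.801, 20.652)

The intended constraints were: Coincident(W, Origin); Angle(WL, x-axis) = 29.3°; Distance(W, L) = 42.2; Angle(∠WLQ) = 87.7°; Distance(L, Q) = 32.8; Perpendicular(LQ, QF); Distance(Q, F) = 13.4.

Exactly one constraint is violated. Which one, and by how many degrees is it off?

Perpendicular(LQ, QF) — off by 6.50°.

W = (0.00, 0.00) ✓; WL at 29.30° ✓; |WL| = 42.20 ✓; ∠WLQ = 87.70° ✓; |LQ| = 32.80 ✓; ∠(LQ, QF) = 83.50° ✗; |QF| = 13.40 ✓.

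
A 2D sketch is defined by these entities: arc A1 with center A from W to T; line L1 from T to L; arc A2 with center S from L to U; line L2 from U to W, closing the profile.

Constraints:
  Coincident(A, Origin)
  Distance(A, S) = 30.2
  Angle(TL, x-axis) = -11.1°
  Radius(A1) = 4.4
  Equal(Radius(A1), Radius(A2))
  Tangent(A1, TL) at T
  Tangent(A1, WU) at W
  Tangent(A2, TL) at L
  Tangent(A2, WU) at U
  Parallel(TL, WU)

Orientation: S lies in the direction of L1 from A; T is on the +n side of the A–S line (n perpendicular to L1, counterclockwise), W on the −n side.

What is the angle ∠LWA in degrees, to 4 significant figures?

73.75°

The slot axis is L1's direction at -11.1°, so u = (cos -11.1°, sin -11.1°) = (0.9813, -0.1925) and n = (−sin -11.1°, cos -11.1°) = (0.1925, 0.9813). A is at the origin and S lies 30.2 along u from A, so S = 30.2·u = (29.64, -5.814). Tangency of A1 to both parallel lines with radius 4.4 puts T and W at A ± 4.4·n: T = (0.8471, 4.318), W = (-0.8471, -4.318). Equal radii place L and U the same way about S: L = S + 4.4·n = (30.48, -1.496), U = S − 4.4·n = (28.79, -10.13). Then cos ∠LWA = WL·WA / (|WL||WA|), giving 73.75°.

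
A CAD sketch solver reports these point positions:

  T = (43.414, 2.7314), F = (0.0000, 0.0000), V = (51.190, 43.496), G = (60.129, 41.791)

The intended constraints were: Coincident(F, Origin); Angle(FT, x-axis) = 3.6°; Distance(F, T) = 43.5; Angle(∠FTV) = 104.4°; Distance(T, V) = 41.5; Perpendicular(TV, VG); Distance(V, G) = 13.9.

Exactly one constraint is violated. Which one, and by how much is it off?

Distance(V, G) = 13.9 — off by 4.80.

F = (0.00, 0.00) ✓; FT at 3.600° ✓; |FT| = 43.50 ✓; ∠FTV = 104.4° ✓; |TV| = 41.50 ✓; ∠(TV, VG) = 90.00° ✓; |VG| = 9.100 ✗.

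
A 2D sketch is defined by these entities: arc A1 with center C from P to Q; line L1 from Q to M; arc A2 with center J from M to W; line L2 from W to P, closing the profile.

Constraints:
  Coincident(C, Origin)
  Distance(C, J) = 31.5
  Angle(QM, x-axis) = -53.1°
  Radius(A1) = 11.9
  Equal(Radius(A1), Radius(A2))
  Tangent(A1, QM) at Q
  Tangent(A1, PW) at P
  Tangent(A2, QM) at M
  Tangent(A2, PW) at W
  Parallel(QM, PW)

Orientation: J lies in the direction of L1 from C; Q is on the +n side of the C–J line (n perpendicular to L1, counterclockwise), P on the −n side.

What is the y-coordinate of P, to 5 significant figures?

-7.1450

The slot axis is L1's direction at -53.1°, so u = (cos -53.1°, sin -53.1°) = (0.60042, -0.79968) and n = (−sin -53.1°, cos -53.1°) = (0.79968, 0.60042). C is at the origin and J lies 31.5 along u from C, so J = 31.5·u = (18.913, -25.190). Tangency of A1 to both parallel lines with radius 11.9 puts Q and P at C ± 11.9·n: Q = (9.5162, 7.1450), P = (-9.5162, -7.1450). So P.y = -7.1450.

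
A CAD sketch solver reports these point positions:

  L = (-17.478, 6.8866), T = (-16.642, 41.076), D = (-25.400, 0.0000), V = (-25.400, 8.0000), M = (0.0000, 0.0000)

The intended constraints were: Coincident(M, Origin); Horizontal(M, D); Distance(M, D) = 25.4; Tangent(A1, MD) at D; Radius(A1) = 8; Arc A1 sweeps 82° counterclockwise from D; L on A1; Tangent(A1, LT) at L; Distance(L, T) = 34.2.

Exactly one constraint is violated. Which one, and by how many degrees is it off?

Tangent(A1, LT) at L — off by 6.60°.

M = (0.00, 0.00) ✓; M.y = 0.00, D.y = 0.00 ✓; |MD| = 25.40 ✓; ∠(VD, DM) = 90.00° ✓; |VD| = 8.000 ✓; bearing(V→L) − bearing(V→D) = 82.00° ✓; |VL| = 8.000 ✓; ∠(VL, LT) = 83.40° ✗; |LT| = 34.20 ✓.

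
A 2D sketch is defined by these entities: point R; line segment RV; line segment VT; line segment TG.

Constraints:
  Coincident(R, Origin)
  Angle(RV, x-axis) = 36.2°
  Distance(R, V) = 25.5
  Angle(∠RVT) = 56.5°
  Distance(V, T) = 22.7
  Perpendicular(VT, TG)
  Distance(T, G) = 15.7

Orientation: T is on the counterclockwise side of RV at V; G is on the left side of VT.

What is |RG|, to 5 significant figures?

10.265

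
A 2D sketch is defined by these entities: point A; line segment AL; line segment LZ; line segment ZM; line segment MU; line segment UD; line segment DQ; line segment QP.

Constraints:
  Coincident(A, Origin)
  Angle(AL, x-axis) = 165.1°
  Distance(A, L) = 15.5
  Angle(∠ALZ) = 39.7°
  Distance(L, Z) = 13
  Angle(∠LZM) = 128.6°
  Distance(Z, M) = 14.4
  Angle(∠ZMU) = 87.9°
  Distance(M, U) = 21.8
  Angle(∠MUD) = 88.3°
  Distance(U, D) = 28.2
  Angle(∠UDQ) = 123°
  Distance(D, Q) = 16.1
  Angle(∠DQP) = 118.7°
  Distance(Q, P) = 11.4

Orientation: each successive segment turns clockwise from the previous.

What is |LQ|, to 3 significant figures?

14.9

A is at the origin; AL runs at 165.1° with length 15.5, so L = (-15.0, 3.99). ∠ALZ = 39.7° gives LZ at 24.8° from the x-axis; with |LZ| = 13.0, Z = (-3.18, 9.44). ∠LZM = 128.6° gives ZM at -26.6° from the x-axis; with |ZM| = 14.4, M = (9.70, 2.99). ∠ZMU = 87.9° gives MU at -119° from the x-axis; with |MU| = 21.8, U = (-0.771, -16.1). ∠MUD = 88.3° gives UD at 150° from the x-axis; with |UD| = 28.2, D = (-25.1, -1.86). ∠UDQ = 123.0° gives DQ at 92.6° from the x-axis; with |DQ| = 16.1, Q = (-25.8, 14.2). Then |LQ| = |Q − L| = 14.9.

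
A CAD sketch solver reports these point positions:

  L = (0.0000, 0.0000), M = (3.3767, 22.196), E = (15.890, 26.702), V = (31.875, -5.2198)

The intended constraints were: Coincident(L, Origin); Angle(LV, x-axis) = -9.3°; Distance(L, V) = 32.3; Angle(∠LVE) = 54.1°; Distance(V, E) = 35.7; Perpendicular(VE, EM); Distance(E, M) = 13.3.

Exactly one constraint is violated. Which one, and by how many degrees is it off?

Perpendicular(VE, EM) — off by 6.80°.

L = (0.00, 0.00) ✓; LV at -9.300° ✓; |LV| = 32.30 ✓; ∠LVE = 54.10° ✓; |VE| = 35.70 ✓; ∠(VE, EM) = 83.20° ✗; |EM| = 13.30 ✓.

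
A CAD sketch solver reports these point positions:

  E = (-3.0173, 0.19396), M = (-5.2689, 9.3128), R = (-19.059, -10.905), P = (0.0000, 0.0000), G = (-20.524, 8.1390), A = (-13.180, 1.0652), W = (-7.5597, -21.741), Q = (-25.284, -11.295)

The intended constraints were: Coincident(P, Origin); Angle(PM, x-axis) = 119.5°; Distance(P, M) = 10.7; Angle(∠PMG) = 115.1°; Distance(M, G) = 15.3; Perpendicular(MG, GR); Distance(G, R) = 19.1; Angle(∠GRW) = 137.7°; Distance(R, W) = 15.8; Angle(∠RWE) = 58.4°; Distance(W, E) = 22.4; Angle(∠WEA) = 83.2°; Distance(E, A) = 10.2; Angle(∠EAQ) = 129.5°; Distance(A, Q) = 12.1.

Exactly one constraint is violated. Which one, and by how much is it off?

Distance(A, Q) = 12.1 — off by 5.20.

P = (0.00, 0.00) ✓; PM at 119.5° ✓; |PM| = 10.70 ✓; ∠PMG = 115.1° ✓; |MG| = 15.30 ✓; ∠(MG, GR) = 90.00° ✓; |GR| = 19.10 ✓; ∠GRW = 137.7° ✓; |RW| = 15.80 ✓; ∠RWE = 58.40° ✓; |WE| = 22.40 ✓; ∠WEA = 83.20° ✓; |EA| = 10.20 ✓; ∠EAQ = 129.5° ✓; |AQ| = 17.30 ✗.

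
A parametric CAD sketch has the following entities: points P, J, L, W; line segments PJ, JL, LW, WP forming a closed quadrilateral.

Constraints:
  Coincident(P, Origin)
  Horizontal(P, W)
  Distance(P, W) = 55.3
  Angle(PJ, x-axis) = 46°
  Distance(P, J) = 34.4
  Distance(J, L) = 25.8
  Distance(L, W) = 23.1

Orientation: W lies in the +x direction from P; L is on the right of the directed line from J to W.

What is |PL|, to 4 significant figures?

32.20

Checks: |JL| = 25.80 ✓; |LW| = 23.10 ✓.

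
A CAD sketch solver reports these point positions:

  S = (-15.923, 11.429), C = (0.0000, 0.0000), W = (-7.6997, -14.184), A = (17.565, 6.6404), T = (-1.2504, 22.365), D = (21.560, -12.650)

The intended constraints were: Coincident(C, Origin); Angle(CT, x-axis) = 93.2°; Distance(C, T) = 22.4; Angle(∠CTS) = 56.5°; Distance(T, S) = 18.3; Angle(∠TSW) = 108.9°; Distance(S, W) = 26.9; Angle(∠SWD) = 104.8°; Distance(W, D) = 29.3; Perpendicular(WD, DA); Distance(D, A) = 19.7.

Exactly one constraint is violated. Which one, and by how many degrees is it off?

Perpendicular(WD, DA) — off by 8.70°.

C = (0.00, 0.00) ✓; CT at 93.20° ✓; |CT| = 22.40 ✓; ∠CTS = 56.50° ✓; |TS| = 18.30 ✓; ∠TSW = 108.9° ✓; |SW| = 26.90 ✓; ∠SWD = 104.8° ✓; |WD| = 29.30 ✓; ∠(WD, DA) = 98.70° ✗; |DA| = 19.70 ✓.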